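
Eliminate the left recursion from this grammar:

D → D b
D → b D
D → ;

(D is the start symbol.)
D → b D D'
D → ; D'
D' → b D'
D' → ε

D is directly left-recursive. The standard transformation for
  A → A α₁ | ... | A α_m | β₁ | ... | β_n
is
  A  → β₁ A' | ... | β_n A'
  A' → α₁ A' | ... | α_m A' | ε

D → b D becomes D → b D D'
D → ; becomes D → ; D'
D → D b becomes D' → b D'
Add D' → ε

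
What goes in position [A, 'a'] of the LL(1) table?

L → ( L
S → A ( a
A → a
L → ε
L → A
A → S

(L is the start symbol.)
A → a, A → S

To find M[A, 'a'], we find productions for A where 'a' is in the predict set (PREDICT(N → α) = (FIRST(α) \ {ε}) ∪ (FOLLOW(N) if α ⇒* ε)).

Relevant sets:
  FIRST(S) = { 'a' }

A → a: PREDICT = { 'a' }
  'a' is in predict set, so this production goes in M[A, 'a']
A → S: PREDICT = { 'a' }
  'a' is in predict set, so this production goes in M[A, 'a']

M[A, 'a'] = A → a, A → S  (a multiply-defined cell — the grammar is not LL(1))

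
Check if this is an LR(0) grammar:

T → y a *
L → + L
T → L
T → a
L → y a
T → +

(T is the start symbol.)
A grammar is LR(0) if no state in the canonical LR(0) collection has:
  - both a shift item (dot before a terminal) and a complete item (shift-reduce conflict), or
  - two or more complete items (reduce-reduce conflict; the accept item [T' → T .] counts as a complete item here).

Augment with T' → T and build the canonical LR(0) collection (I0 = CLOSURE({[T' → . T]}), then GOTO on every symbol after a dot until no new states appear). It has 12 states:
  I0: { [L → . + L], [L → . y a], [T → . +], [T → . L], [T → . a], [T → . y a *], [T' → . T] }  — shift
  I1: { [L → + . L], [L → . + L], [L → . y a], [T → + .] }  — shift, reduce
  I2: { [T → L .] }  — reduce
  I3: { [T' → T .] }  — accept
  I4: { [T → a .] }  — reduce
  I5: { [L → y . a], [T → y . a *] }  — shift
  I6: { [L → y a .], [T → y a . *] }  — shift, reduce
  I7: { [T → y a * .] }  — reduce
  I8: { [L → + . L], [L → . + L], [L → . y a] }  — shift
  I9: { [L → + L .] }  — reduce
  I10: { [L → y . a] }  — shift
  I11: { [L → y a .] }  — reduce

Conflict in state I1:
  Shift-reduce conflict between [T → + .] and [L → . + L]
So the grammar is NOT LR(0).

Answer: No. Shift-reduce conflict between [T → + .] and [L → . + L]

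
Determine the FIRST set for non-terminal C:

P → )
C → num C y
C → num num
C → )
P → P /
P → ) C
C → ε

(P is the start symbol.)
To compute FIRST(C), examine every production with C on the left-hand side, reading each right-hand side left to right until a non-nullable symbol is reached.

From C → num C y:
  - num is a terminal: add 'num' and stop
From C → num num:
  - num is a terminal: add 'num' and stop
From C → ):
  - ')' is a terminal: add ')' and stop
From C → ε:
  - ε-production, so ε ∈ FIRST(C)

Collecting: FIRST(C) = { ')', 'num', ε }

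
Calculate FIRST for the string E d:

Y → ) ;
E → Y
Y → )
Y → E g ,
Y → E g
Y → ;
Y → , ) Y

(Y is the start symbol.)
{ ')', ',', ';' }

FIRST sets of the non-terminals involved (from the grammar, by fixed-point iteration):
  FIRST(E) = { ')', ',', ';' }

To compute FIRST(E d), process the symbols left to right:
Symbol E is a non-terminal. Add FIRST(E) \ {ε} = { ')', ',', ';' }
E is not nullable (ε ∉ FIRST(E)), so stop here.
FIRST(E d) = { ')', ',', ';' }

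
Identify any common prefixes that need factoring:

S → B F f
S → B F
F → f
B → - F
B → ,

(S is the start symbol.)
Yes, S has productions with common prefix 'B F'

Left-factoring is needed when two productions for the same non-terminal
share a common prefix on the right-hand side.

Productions for S:
  S → B F f
  S → B F
Productions for B:
  B → - F
  B → ,

Found common prefix 'B F' in productions for S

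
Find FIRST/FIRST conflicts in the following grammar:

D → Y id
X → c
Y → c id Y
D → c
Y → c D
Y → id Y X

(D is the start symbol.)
A FIRST/FIRST conflict occurs when two productions N → α and N → β for the same non-terminal have FIRST(α) ∩ FIRST(β) ≠ ∅ (with ε ∈ FIRST of a nullable right-hand side, so two nullable alternatives also conflict).

FIRST sets of the non-terminals at (or reachable through a nullable prefix from) the front of some alternative:
  FIRST(Y) = { 'c', 'id' }

Productions for D:
  D → Y id: FIRST = { 'c', 'id' }
  D → c: FIRST = { 'c' }
Productions for Y:
  Y → c id Y: FIRST = { 'c' }
  Y → c D: FIRST = { 'c' }
  Y → id Y X: FIRST = { 'id' }
X has only one production, so no FIRST/FIRST conflict is possible there.

Conflict for D: D → Y id and D → c
  Overlap: { 'c' }
Conflict for Y: Y → c id Y and Y → c D
  Overlap: { 'c' }

Answer: Yes. D → Y id / D → c on { 'c' }; Y → c id Y / Y → c D on { 'c' }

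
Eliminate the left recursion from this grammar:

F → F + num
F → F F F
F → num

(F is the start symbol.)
F → num F'
F' → + num F'
F' → F F F'
F' → ε

F is directly left-recursive. The standard transformation for
  A → A α₁ | ... | A α_m | β₁ | ... | β_n
is
  A  → β₁ A' | ... | β_n A'
  A' → α₁ A' | ... | α_m A' | ε

F → num becomes F → num F'
F → F + num becomes F' → + num F'
F → F F F becomes F' → F F F'
Add F' → ε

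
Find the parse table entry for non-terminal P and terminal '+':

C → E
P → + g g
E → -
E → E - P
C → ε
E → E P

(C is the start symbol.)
To find M[P, '+'], we find productions for P where '+' is in the predict set (PREDICT(N → α) = (FIRST(α) \ {ε}) ∪ (FOLLOW(N) if α ⇒* ε)).

P → + g g: PREDICT = { '+' }
  '+' is in predict set, so this production goes in M[P, '+']

M[P, '+'] = P → + g g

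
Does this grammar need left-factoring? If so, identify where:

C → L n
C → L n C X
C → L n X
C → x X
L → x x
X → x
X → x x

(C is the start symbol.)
Left-factoring is needed when two productions for the same non-terminal
share a common prefix on the right-hand side.

Productions for C:
  C → L n
  C → L n C X
  C → L n X
  C → x X
Productions for X:
  X → x
  X → x x

Found common prefix 'L n' in productions for C
Found common prefix 'x' in productions for X

Answer: Yes, C has productions with common prefix 'L n'; X has productions with common prefix 'x'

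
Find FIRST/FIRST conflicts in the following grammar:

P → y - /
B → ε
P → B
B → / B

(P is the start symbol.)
FIRST sets of the non-terminals at (or reachable through a nullable prefix from) the front of some alternative:
  FIRST(B) = { '/', ε }

Productions for P:
  P → y - /: FIRST = { 'y' }
  P → B: FIRST = { '/', ε }
Productions for B:
  B → ε: FIRST = { ε }
  B → / B: FIRST = { '/' }

All alternatives of each non-terminal have pairwise disjoint FIRST sets.

Answer: No FIRST/FIRST conflicts.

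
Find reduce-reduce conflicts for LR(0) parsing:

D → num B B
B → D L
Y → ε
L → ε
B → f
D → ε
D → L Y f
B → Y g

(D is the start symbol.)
A reduce-reduce conflict occurs when an LR(0) state has two complete items [A → α .] and [B → β .] — both call for a reduction, and with no lookahead the parser cannot choose between them.

Augment with D' → D and build the canonical LR(0) collection (I0 = CLOSURE({[D' → . D]}), then GOTO on every symbol after a dot until no new states appear). It has 13 states:
  I0: { [D → . L Y f], [D → . num B B], [D → .], [D' → . D], [L → .] }  — shift, 2 reduces
  I1: { [D' → D .] }  — accept
  I2: { [D → L . Y f], [Y → .] }  — reduce
  I3: { [B → . D L], [B → . Y g], [B → . f], [D → . L Y f], [D → . num B B], [D → .], [D → num . B B], [L → .], [Y → .] }  — shift, 3 reduces
  I4: { [B → . D L], [B → . Y g], [B → . f], [D → . L Y f], [D → . num B B], [D → .], [D → num B . B], [L → .], [Y → .] }  — shift, 3 reduces
  I5: { [B → D . L], [L → .] }  — reduce
  I6: { [B → Y . g] }  — shift
  I7: { [B → f .] }  — reduce
  I8: { [B → Y g .] }  — reduce
  I9: { [B → D L .] }  — reduce
  I10: { [D → num B B .] }  — reduce
  I11: { [D → L Y . f] }  — shift
  I12: { [D → L Y f .] }  — reduce

I0 contains complete items [D → .], [L → .] — reduce-reduce conflict.
I3 contains complete items [D → .], [L → .], [Y → .] — reduce-reduce conflict.
I4 contains complete items [D → .], [L → .], [Y → .] — reduce-reduce conflict.

Answer: Yes — I0: [D → .] vs [L → .]; I3: [D → .] vs [L → .]; I4: [D → .] vs [L → .]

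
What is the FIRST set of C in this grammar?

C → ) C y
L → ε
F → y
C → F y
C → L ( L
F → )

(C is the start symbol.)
{ '(', ')', 'y' }

FIRST sets of the other non-terminals involved (by the same procedure, iterated to a fixed point):
  FIRST(F) = { ')', 'y' }
  FIRST(L) = { ε }

From C → ) C y:
  - ')' is a terminal: add ')' and stop
From C → F y:
  - F is a non-terminal: add FIRST(F) \ {ε} = { ')', 'y' }
    F is not nullable, so stop
From C → L ( L:
  - L is a non-terminal: add FIRST(L) \ {ε} = { }
    L is nullable, so continue to the next symbol
  - '(' is a terminal: add '(' and stop

Collecting: FIRST(C) = { '(', ')', 'y' }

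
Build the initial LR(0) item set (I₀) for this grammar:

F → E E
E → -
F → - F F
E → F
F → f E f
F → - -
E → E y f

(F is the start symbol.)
First, augment the grammar with F' → F
I₀ = CLOSURE({ [F' → . F] }):
  [F' → . F] has the dot before F: add [F → . E E], [F → . - F F], [F → . f E f], [F → . - -]
  [F → . E E] has the dot before E: add [E → . -], [E → . F], [E → . E y f]
No further items can be added.

I₀ = { [E → . -], [E → . E y f], [E → . F], [F → . - -], [F → . - F F], [F → . E E], [F → . f E f], [F' → . F] }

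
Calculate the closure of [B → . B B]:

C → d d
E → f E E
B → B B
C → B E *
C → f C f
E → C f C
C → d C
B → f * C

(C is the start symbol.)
Start with: [B → . B B]
  [B → . B B] has the dot before B: add [B → . f * C]
No further items can be added.

CLOSURE = { [B → . B B], [B → . f * C] }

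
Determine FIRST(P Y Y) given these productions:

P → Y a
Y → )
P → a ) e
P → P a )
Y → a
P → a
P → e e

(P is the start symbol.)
FIRST sets of the non-terminals involved (from the grammar, by fixed-point iteration):
  FIRST(P) = { ')', 'a', 'e' }

To compute FIRST(P Y Y), process the symbols left to right:
Symbol P is a non-terminal. Add FIRST(P) \ {ε} = { ')', 'a', 'e' }
P is not nullable (ε ∉ FIRST(P)), so stop here.
FIRST(P Y Y) = { ')', 'a', 'e' }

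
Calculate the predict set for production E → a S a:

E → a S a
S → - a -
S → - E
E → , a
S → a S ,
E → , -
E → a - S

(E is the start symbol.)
{ 'a' }

PREDICT(E → a S a) = (FIRST(RHS) \ {ε}) ∪ (FOLLOW(E) if ε ∈ FIRST(RHS), i.e. RHS ⇒* ε)
FIRST(a S a) = { 'a' }
ε ∉ FIRST(a S a), so FOLLOW(E) is not added.
PREDICT(E → a S a) = { 'a' }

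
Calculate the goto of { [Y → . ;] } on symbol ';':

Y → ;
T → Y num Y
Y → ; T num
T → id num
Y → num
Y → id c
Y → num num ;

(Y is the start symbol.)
GOTO(I, ';') = CLOSURE({ [A → αX.β] : [A → α.Xβ] ∈ I, X = ';' })

Items with dot before ';', with the dot advanced:
  [Y → . ;] → [Y → ; .]
Closure adds nothing (no advanced item has the dot before a non-terminal).

GOTO = { [Y → ; .] }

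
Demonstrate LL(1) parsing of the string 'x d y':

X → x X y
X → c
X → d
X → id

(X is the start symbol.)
LL(1) parsing maintains a stack (initially the start symbol over $) and the input. At each step: if the stack top is a terminal, match it against the current input token; if it is a non-terminal N, replace it with the RHS of M[N, lookahead] (the unique production whose predict set contains the lookahead).

Stack is shown with the top on the left.

Stack    Input    Action
------------------------
X $      x d y $  output X → x X y
x X y $  x d y $  match 'x'
X y $    d y $    output X → d
d y $    d y $    match 'd'
y $      y $      match 'y'
$        $        accept

The string is accepted.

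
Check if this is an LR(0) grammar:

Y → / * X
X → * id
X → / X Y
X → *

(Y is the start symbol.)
No. Shift-reduce conflict between [X → * .] and [X → * . id]

Augment with Y' → Y and build the canonical LR(0) collection (I0 = CLOSURE({[Y' → . Y]}), then GOTO on every symbol after a dot until no new states appear). It has 10 states:
  I0: { [Y → . / * X], [Y' → . Y] }  — shift
  I1: { [Y → / . * X] }  — shift
  I2: { [Y' → Y .] }  — accept
  I3: { [X → . * id], [X → . *], [X → . / X Y], [Y → / * . X] }  — shift
  I4: { [X → * . id], [X → * .] }  — shift, reduce
  I5: { [X → . * id], [X → . *], [X → . / X Y], [X → / . X Y] }  — shift
  I6: { [Y → / * X .] }  — reduce
  I7: { [X → / X . Y], [Y → . / * X] }  — shift
  I8: { [X → / X Y .] }  — reduce
  I9: { [X → * id .] }  — reduce

Conflict in state I4:
  Shift-reduce conflict between [X → * .] and [X → * . id]
So the grammar is NOT LR(0).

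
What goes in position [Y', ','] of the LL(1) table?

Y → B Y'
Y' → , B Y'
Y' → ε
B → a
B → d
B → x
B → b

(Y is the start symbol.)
To find M[Y', ','], we find productions for Y' where ',' is in the predict set (PREDICT(N → α) = (FIRST(α) \ {ε}) ∪ (FOLLOW(N) if α ⇒* ε)).

Relevant sets:
  FOLLOW(Y') = { $ }

Y' → , B Y': PREDICT = { ',' }
  ',' is in predict set, so this production goes in M[Y', ',']
Y' → ε: PREDICT = { $ }

M[Y', ','] = Y' → , B Y'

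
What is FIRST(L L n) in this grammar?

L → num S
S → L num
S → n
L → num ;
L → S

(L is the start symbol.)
FIRST sets of the non-terminals involved (from the grammar, by fixed-point iteration):
  FIRST(L) = { 'n', 'num' }

To compute FIRST(L L n), process the symbols left to right:
Symbol L is a non-terminal. Add FIRST(L) \ {ε} = { 'n', 'num' }
L is not nullable (ε ∉ FIRST(L)), so stop here.
FIRST(L L n) = { 'n', 'num' }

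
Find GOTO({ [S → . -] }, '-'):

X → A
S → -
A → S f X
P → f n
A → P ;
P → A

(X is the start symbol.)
GOTO(I, '-') = CLOSURE({ [A → αX.β] : [A → α.Xβ] ∈ I, X = '-' })

Items with dot before '-', with the dot advanced:
  [S → . -] → [S → - .]
Closure adds nothing (no advanced item has the dot before a non-terminal).

GOTO = { [S → - .] }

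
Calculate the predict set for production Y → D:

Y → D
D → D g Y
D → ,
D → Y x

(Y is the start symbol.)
{ ',' }

PREDICT(Y → D) = (FIRST(RHS) \ {ε}) ∪ (FOLLOW(Y) if ε ∈ FIRST(RHS), i.e. RHS ⇒* ε)
FIRST(D) = { ',' }
FIRST(D) = { ',' }
ε ∉ FIRST(D), so FOLLOW(Y) is not added.
PREDICT(Y → D) = { ',' }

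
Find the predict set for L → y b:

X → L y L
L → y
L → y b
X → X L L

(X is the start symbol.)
PREDICT(L → y b) = (FIRST(RHS) \ {ε}) ∪ (FOLLOW(L) if ε ∈ FIRST(RHS), i.e. RHS ⇒* ε)
FIRST(y b) = { 'y' }
ε ∉ FIRST(y b), so FOLLOW(L) is not added.
PREDICT(L → y b) = { 'y' }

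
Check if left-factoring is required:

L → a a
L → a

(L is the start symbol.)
Yes, L has productions with common prefix 'a'

Left-factoring is needed when two productions for the same non-terminal
share a common prefix on the right-hand side.

Productions for L:
  L → a a
  L → a

Found common prefix 'a' in productions for L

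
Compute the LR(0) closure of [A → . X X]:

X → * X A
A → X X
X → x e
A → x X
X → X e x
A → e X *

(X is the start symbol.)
{ [A → . X X], [X → . * X A], [X → . X e x], [X → . x e] }

Start with: [A → . X X]
  [A → . X X] has the dot before X: add [X → . * X A], [X → . x e], [X → . X e x]
No further items can be added.

CLOSURE = { [A → . X X], [X → . * X A], [X → . X e x], [X → . x e] }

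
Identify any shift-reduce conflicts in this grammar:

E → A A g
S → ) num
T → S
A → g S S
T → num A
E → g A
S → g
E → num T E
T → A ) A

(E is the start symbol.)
Yes — I9: [S → g .] vs [S → . ) num]

A shift-reduce conflict occurs when an LR(0) state has both:
  - a complete (reduce) item [A → α .] (dot at the end), and
  - a shift item [B → β . c γ] (dot before a terminal).

Augment with E' → E and build the canonical LR(0) collection (I0 = CLOSURE({[E' → . E]}), then GOTO on every symbol after a dot until no new states appear). It has 23 states:
  I0: { [A → . g S S], [E → . A A g], [E → . g A], [E → . num T E], [E' → . E] }  — shift
  I1: { [A → . g S S], [E → A . A g] }  — shift
  I2: { [E' → E .] }  — accept
  I3: { [A → . g S S], [A → g . S S], [E → g . A], [S → . ) num], [S → . g] }  — shift
  I4: { [A → . g S S], [E → num . T E], [S → . ) num], [S → . g], [T → . A ) A], [T → . S], [T → . num A] }  — shift
  I5: { [S → ) . num] }  — shift
  I6: { [T → A . ) A] }  — shift
  I7: { [T → S .] }  — reduce
  I8: { [A → . g S S], [E → . A A g], [E → . g A], [E → . num T E], [E → num T . E] }  — shift
  I9: { [A → g . S S], [S → . ) num], [S → . g], [S → g .] }  — shift, reduce
  I10: { [A → . g S S], [T → num . A] }  — shift
  I11: { [T → num A .] }  — reduce
  I12: { [A → g . S S], [S → . ) num], [S → . g] }  — shift
  I13: { [A → g S . S], [S → . ) num], [S → . g] }  — shift
  I14: { [S → g .] }  — reduce
  I15: { [A → g S S .] }  — reduce
  I16: { [E → num T E .] }  — reduce
  I17: { [A → . g S S], [T → A ) . A] }  — shift
  I18: { [T → A ) A .] }  — reduce
  I19: { [S → ) num .] }  — reduce
  I20: { [E → g A .] }  — reduce
  I21: { [E → A A . g] }  — shift
  I22: { [E → A A g .] }  — reduce

I9 contains reduce item [S → g .] and shift items [S → . ) num], [S → . g] — shift-reduce conflict.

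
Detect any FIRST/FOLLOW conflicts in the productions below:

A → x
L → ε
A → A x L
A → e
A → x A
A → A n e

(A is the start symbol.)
A FIRST/FOLLOW conflict occurs when a non-terminal N has a nullable alternative N → β (β ⇒* ε) and another alternative N → α with FIRST(α) ∩ FOLLOW(N) ≠ ∅: on such a lookahead the parser cannot decide between expanding α and letting N vanish via β.

Nullable non-terminals: L.
L has a nullable alternative but only one production, so nothing to check.

A has no nullable alternative, so no FIRST/FOLLOW check is needed there.

No FIRST/FOLLOW conflicts found.

Answer: No FIRST/FOLLOW conflicts.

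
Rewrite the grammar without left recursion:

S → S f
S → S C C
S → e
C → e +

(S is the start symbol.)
S → e S'
S' → f S'
S' → C C S'
S' → ε
C → e +

S is directly left-recursive. The standard transformation for
  A → A α₁ | ... | A α_m | β₁ | ... | β_n
is
  A  → β₁ A' | ... | β_n A'
  A' → α₁ A' | ... | α_m A' | ε

S → e becomes S → e S'
S → S f becomes S' → f S'
S → S C C becomes S' → C C S'
Add S' → ε

Productions for other non-terminals are unchanged:
  C → e +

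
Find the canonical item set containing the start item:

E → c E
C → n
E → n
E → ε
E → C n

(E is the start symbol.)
First, augment the grammar with E' → E
I₀ = CLOSURE({ [E' → . E] }):
  [E' → . E] has the dot before E: add [E → . c E], [E → . n], [E → .], [E → . C n]
  [E → . C n] has the dot before C: add [C → . n]
No further items can be added.

I₀ = { [C → . n], [E → . C n], [E → . c E], [E → . n], [E → .], [E' → . E] }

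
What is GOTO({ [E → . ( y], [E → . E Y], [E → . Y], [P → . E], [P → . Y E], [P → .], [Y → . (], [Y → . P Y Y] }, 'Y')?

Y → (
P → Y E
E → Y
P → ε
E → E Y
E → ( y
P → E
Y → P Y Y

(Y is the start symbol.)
{ [E → . ( y], [E → . E Y], [E → . Y], [E → Y .], [P → . E], [P → . Y E], [P → .], [P → Y . E], [Y → . (], [Y → . P Y Y] }

GOTO(I, 'Y') = CLOSURE({ [A → αX.β] : [A → α.Xβ] ∈ I, X = 'Y' })

Items with dot before 'Y', with the dot advanced:
  [E → . Y] → [E → Y .]
  [P → . Y E] → [P → Y . E]
Closure of the advanced items:
  [P → Y . E] has the dot before E: add [E → . Y], [E → . E Y], [E → . ( y]
  [E → . Y] has the dot before Y: add [Y → . (], [Y → . P Y Y]
  [Y → . P Y Y] has the dot before P: add [P → . Y E], [P → .], [P → . E]

GOTO = { [E → . ( y], [E → . E Y], [E → . Y], [E → Y .], [P → . E], [P → . Y E], [P → .], [P → Y . E], [Y → . (], [Y → . P Y Y] }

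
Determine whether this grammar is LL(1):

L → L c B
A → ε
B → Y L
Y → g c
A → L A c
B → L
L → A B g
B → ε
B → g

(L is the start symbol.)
A grammar is LL(1) if for each non-terminal N with multiple productions, the predict sets of those productions are pairwise disjoint, where PREDICT(N → α) = (FIRST(α) \ {ε}) ∪ (FOLLOW(N) if α ⇒* ε).

Relevant sets:
  FIRST(L) = { 'g' }
  FIRST(A) = { 'g', ε }
  FIRST(B) = { 'g', ε }
  FIRST(Y) = { 'g' }
  FOLLOW(A) = { 'c', 'g' }
  FOLLOW(B) = { $, 'c', 'g' }

For L:
  PREDICT(L → L c B) = { 'g' }
  PREDICT(L → A B g) = { 'g' }
For A:
  PREDICT(A → ε) = { 'c', 'g' }
  PREDICT(A → L A c) = { 'g' }
For B:
  PREDICT(B → Y L) = { 'g' }
  PREDICT(B → L) = { 'g' }
  PREDICT(B → ε) = { $, 'c', 'g' }
  PREDICT(B → g) = { 'g' }
Y has a single production, so nothing to check there.

Conflict found: Predict set conflict for L: { 'g' }
The grammar is NOT LL(1).

Answer: No. Predict set conflict for L: { 'g' }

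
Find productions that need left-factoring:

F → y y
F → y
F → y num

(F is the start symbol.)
Yes, F has productions with common prefix 'y'

Left-factoring is needed when two productions for the same non-terminal
share a common prefix on the right-hand side.

Productions for F:
  F → y y
  F → y
  F → y num

Found common prefix 'y' in productions for F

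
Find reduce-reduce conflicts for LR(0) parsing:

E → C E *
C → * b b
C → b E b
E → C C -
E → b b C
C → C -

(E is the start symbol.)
Yes — I12: [C → C - .] vs [E → C C - .]

A reduce-reduce conflict occurs when an LR(0) state has two complete items [A → α .] and [B → β .] — both call for a reduction, and with no lookahead the parser cannot choose between them.

Augment with E' → E and build the canonical LR(0) collection (I0 = CLOSURE({[E' → . E]}), then GOTO on every symbol after a dot until no new states appear). It has 16 states:
  I0: { [C → . * b b], [C → . C -], [C → . b E b], [E → . C C -], [E → . C E *], [E → . b b C], [E' → . E] }  — shift
  I1: { [C → * . b b] }  — shift
  I2: { [C → . * b b], [C → . C -], [C → . b E b], [C → C . -], [E → . C C -], [E → . C E *], [E → . b b C], [E → C . C -], [E → C . E *] }  — shift
  I3: { [E' → E .] }  — accept
  I4: { [C → . * b b], [C → . C -], [C → . b E b], [C → b . E b], [E → . C C -], [E → . C E *], [E → . b b C], [E → b . b C] }  — shift
  I5: { [C → b E . b] }  — shift
  I6: { [C → . * b b], [C → . C -], [C → . b E b], [C → b . E b], [E → . C C -], [E → . C E *], [E → . b b C], [E → b . b C], [E → b b . C] }  — shift
  I7: { [C → . * b b], [C → . C -], [C → . b E b], [C → C . -], [E → . C C -], [E → . C E *], [E → . b b C], [E → C . C -], [E → C . E *], [E → b b C .] }  — shift, reduce
  I8: { [C → C - .] }  — reduce
  I9: { [C → . * b b], [C → . C -], [C → . b E b], [C → C . -], [E → . C C -], [E → . C E *], [E → . b b C], [E → C . C -], [E → C . E *], [E → C C . -] }  — shift
  I10: { [E → C E . *] }  — shift
  I11: { [E → C E * .] }  — reduce
  I12: { [C → C - .], [E → C C - .] }  — 2 reduces
  I13: { [C → b E b .] }  — reduce
  I14: { [C → * b . b] }  — shift
  I15: { [C → * b b .] }  — reduce

I12 contains complete items [C → C - .], [E → C C - .] — reduce-reduce conflict.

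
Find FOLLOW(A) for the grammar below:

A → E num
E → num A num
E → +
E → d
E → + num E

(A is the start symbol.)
To compute FOLLOW(A), find every occurrence of A on a right-hand side N → α A β: add FIRST(β) \ {ε}, and if β is empty or nullable also add FOLLOW(N). Iterate to a fixed point.

A is the start symbol, so $ ∈ FOLLOW(A).
In E → num A num: A is followed by num, add FIRST(num) \ {ε} = { 'num' }

Taking the union: FOLLOW(A) = { $, 'num' }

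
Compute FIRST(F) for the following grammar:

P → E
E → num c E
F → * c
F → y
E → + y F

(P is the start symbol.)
To compute FIRST(F), examine every production with F on the left-hand side, reading each right-hand side left to right until a non-nullable symbol is reached.

From F → * c:
  - '*' is a terminal: add '*' and stop
From F → y:
  - y is a terminal: add 'y' and stop

Collecting: FIRST(F) = { '*', 'y' }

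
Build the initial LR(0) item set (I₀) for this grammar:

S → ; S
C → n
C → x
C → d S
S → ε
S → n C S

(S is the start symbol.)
{ [S → . ; S], [S → . n C S], [S → .], [S' → . S] }

First, augment the grammar with S' → S
I₀ = CLOSURE({ [S' → . S] }):
  [S' → . S] has the dot before S: add [S → . ; S], [S → .], [S → . n C S]
No further items can be added.

I₀ = { [S → . ; S], [S → . n C S], [S → .], [S' → . S] }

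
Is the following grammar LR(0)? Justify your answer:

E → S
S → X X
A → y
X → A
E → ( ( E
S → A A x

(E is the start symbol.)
A grammar is LR(0) if no state in the canonical LR(0) collection has:
  - both a shift item (dot before a terminal) and a complete item (shift-reduce conflict), or
  - two or more complete items (reduce-reduce conflict; the accept item [E' → E .] counts as a complete item here).

Augment with E' → E and build the canonical LR(0) collection (I0 = CLOSURE({[E' → . E]}), then GOTO on every symbol after a dot until no new states appear). It has 13 states:
  I0: { [A → . y], [E → . ( ( E], [E → . S], [E' → . E], [S → . A A x], [S → . X X], [X → . A] }  — shift
  I1: { [E → ( . ( E] }  — shift
  I2: { [A → . y], [S → A . A x], [X → A .] }  — shift, reduce
  I3: { [E' → E .] }  — accept
  I4: { [E → S .] }  — reduce
  I5: { [A → . y], [S → X . X], [X → . A] }  — shift
  I6: { [A → y .] }  — reduce
  I7: { [X → A .] }  — reduce
  I8: { [S → X X .] }  — reduce
  I9: { [S → A A . x] }  — shift
  I10: { [S → A A x .] }  — reduce
  I11: { [A → . y], [E → ( ( . E], [E → . ( ( E], [E → . S], [S → . A A x], [S → . X X], [X → . A] }  — shift
  I12: { [E → ( ( E .] }  — reduce

Conflict in state I2:
  Shift-reduce conflict between [X → A .] and [A → . y]
So the grammar is NOT LR(0).

Answer: No. Shift-reduce conflict between [X → A .] and [A → . y]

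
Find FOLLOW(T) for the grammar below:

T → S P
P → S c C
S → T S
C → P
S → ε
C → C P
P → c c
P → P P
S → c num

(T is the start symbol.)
To compute FOLLOW(T), find every occurrence of T on a right-hand side N → α T β: add FIRST(β) \ {ε}, and if β is empty or nullable also add FOLLOW(N). Iterate to a fixed point.

T is the start symbol, so $ ∈ FOLLOW(T).
In S → T S: T is followed by S, add FIRST(S) \ {ε} = { 'c' }
  S is nullable, so also add FOLLOW(S)

The FOLLOW sets referred to above (computed the same way, to a fixed point):
  FOLLOW(S) = { 'c' }

Taking the union: FOLLOW(T) = { $, 'c' }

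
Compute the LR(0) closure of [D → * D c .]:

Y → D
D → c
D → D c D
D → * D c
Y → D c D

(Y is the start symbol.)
{ [D → * D c .] }

Start with: [D → * D c .]
The dot is at the end, so nothing is added.

CLOSURE = { [D → * D c .] }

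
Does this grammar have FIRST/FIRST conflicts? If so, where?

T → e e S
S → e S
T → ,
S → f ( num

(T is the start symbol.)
No FIRST/FIRST conflicts.

Productions for T:
  T → e e S: FIRST = { 'e' }
  T → ,: FIRST = { ',' }
Productions for S:
  S → e S: FIRST = { 'e' }
  S → f ( num: FIRST = { 'f' }

All alternatives of each non-terminal have pairwise disjoint FIRST sets.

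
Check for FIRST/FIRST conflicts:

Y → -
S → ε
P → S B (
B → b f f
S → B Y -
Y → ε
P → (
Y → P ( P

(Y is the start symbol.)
No FIRST/FIRST conflicts.

A FIRST/FIRST conflict occurs when two productions N → α and N → β for the same non-terminal have FIRST(α) ∩ FIRST(β) ≠ ∅ (with ε ∈ FIRST of a nullable right-hand side, so two nullable alternatives also conflict).

FIRST sets of the non-terminals at (or reachable through a nullable prefix from) the front of some alternative:
  FIRST(P) = { '(', 'b' }
  FIRST(B) = { 'b' }
  FIRST(S) = { 'b', ε }

Productions for Y:
  Y → -: FIRST = { '-' }
  Y → ε: FIRST = { ε }
  Y → P ( P: FIRST = { '(', 'b' }
Productions for S:
  S → ε: FIRST = { ε }
  S → B Y -: FIRST = { 'b' }
Productions for P:
  P → S B (: FIRST = { 'b' }
  P → (: FIRST = { '(' }
B has only one production, so no FIRST/FIRST conflict is possible there.

All alternatives of each non-terminal have pairwise disjoint FIRST sets.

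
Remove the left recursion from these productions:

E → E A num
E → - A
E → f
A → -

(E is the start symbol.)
E is directly left-recursive. The standard transformation for
  A → A α₁ | ... | A α_m | β₁ | ... | β_n
is
  A  → β₁ A' | ... | β_n A'
  A' → α₁ A' | ... | α_m A' | ε

E → - A becomes E → - A E'
E → f becomes E → f E'
E → E A num becomes E' → A num E'
Add E' → ε

Productions for other non-terminals are unchanged:
  A → -

Resulting grammar:
E → - A E'
E → f E'
E' → A num E'
E' → ε
A → -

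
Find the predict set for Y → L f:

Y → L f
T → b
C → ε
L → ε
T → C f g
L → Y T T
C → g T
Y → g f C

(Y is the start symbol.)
PREDICT(Y → L f) = (FIRST(RHS) \ {ε}) ∪ (FOLLOW(Y) if ε ∈ FIRST(RHS), i.e. RHS ⇒* ε)
FIRST(L) = { 'f', 'g', ε }
FIRST(L f) = { 'f', 'g' }
ε ∉ FIRST(L f), so FOLLOW(Y) is not added.
PREDICT(Y → L f) = { 'f', 'g' }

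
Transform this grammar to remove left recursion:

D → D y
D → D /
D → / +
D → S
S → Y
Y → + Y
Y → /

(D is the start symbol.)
D is directly left-recursive. The standard transformation for
  A → A α₁ | ... | A α_m | β₁ | ... | β_n
is
  A  → β₁ A' | ... | β_n A'
  A' → α₁ A' | ... | α_m A' | ε

D → / + becomes D → / + D'
D → S becomes D → S D'
D → D y becomes D' → y D'
D → D / becomes D' → / D'
Add D' → ε

Productions for other non-terminals are unchanged:
  S → Y
  Y → + Y
  Y → /

Resulting grammar:
D → / + D'
D → S D'
D' → y D'
D' → / D'
D' → ε
S → Y
Y → + Y
Y → /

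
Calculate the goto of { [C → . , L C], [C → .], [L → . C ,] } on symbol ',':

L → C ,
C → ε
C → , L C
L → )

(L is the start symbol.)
{ [C → , . L C], [C → . , L C], [C → .], [L → . )], [L → . C ,] }

GOTO(I, ',') = CLOSURE({ [A → αX.β] : [A → α.Xβ] ∈ I, X = ',' })

Items with dot before ',', with the dot advanced:
  [C → . , L C] → [C → , . L C]
Closure of the advanced items:
  [C → , . L C] has the dot before L: add [L → . C ,], [L → . )]
  [L → . C ,] has the dot before C: add [C → .], [C → . , L C]

GOTO = { [C → , . L C], [C → . , L C], [C → .], [L → . )], [L → . C ,] }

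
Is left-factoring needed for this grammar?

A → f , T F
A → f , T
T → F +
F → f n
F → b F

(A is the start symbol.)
Left-factoring is needed when two productions for the same non-terminal
share a common prefix on the right-hand side.

Productions for A:
  A → f , T F
  A → f , T
Productions for F:
  F → f n
  F → b F

Found common prefix 'f , T' in productions for A

Answer: Yes, A has productions with common prefix 'f , T'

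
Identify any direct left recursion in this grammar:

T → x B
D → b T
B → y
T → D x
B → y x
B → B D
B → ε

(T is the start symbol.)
Yes, B is left-recursive

Direct left recursion occurs when N → N α for some non-terminal N (the right-hand side begins with the left-hand side itself).

T → x B: starts with x
D → b T: starts with b
B → y: starts with y
T → D x: starts with D
B → y x: starts with y
B → B D: LEFT RECURSIVE (starts with B)
B → ε: starts with ε

The grammar has direct left recursion on: B.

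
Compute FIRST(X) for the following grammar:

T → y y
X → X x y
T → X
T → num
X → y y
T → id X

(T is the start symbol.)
From X → X x y:
  - X is the symbol being defined: contributes nothing new
    X is not nullable, so stop
From X → y y:
  - y is a terminal: add 'y' and stop

Collecting: FIRST(X) = { 'y' }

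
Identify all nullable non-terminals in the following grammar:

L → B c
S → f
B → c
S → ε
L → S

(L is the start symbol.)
A non-terminal is nullable if it can derive ε (the empty string): either it has an ε-production, or it has a production whose right-hand side consists entirely of nullable non-terminals.

ε-productions: S → ε
So S is immediately nullable.
L → S: every symbol on the right is nullable, so L is nullable too.
No further non-terminal can be added: every production for the remaining non-terminals contains a terminal or a non-nullable non-terminal.
Nullable = { 'L', 'S' }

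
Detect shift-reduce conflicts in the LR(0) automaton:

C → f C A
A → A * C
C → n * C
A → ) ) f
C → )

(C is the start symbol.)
Yes — I9: [C → f C A .] vs [A → A . * C]

A shift-reduce conflict occurs when an LR(0) state has both:
  - a complete (reduce) item [A → α .] (dot at the end), and
  - a shift item [B → β . c γ] (dot before a terminal).

Augment with C' → C and build the canonical LR(0) collection (I0 = CLOSURE({[C' → . C]}), then GOTO on every symbol after a dot until no new states appear). It has 14 states:
  I0: { [C → . )], [C → . f C A], [C → . n * C], [C' → . C] }  — shift
  I1: { [C → ) .] }  — reduce
  I2: { [C' → C .] }  — accept
  I3: { [C → . )], [C → . f C A], [C → . n * C], [C → f . C A] }  — shift
  I4: { [C → n . * C] }  — shift
  I5: { [C → . )], [C → . f C A], [C → . n * C], [C → n * . C] }  — shift
  I6: { [C → n * C .] }  — reduce
  I7: { [A → . ) ) f], [A → . A * C], [C → f C . A] }  — shift
  I8: { [A → ) . ) f] }  — shift
  I9: { [A → A . * C], [C → f C A .] }  — shift, reduce
  I10: { [A → A * . C], [C → . )], [C → . f C A], [C → . n * C] }  — shift
  I11: { [A → A * C .] }  — reduce
  I12: { [A → ) ) . f] }  — shift
  I13: { [A → ) ) f .] }  — reduce

I9 contains reduce item [C → f C A .] and shift item [A → A . * C] — shift-reduce conflict.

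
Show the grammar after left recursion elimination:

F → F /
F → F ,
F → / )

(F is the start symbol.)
F → / ) F'
F' → / F'
F' → , F'
F' → ε

F is directly left-recursive. The standard transformation for
  A → A α₁ | ... | A α_m | β₁ | ... | β_n
is
  A  → β₁ A' | ... | β_n A'
  A' → α₁ A' | ... | α_m A' | ε

F → / ) becomes F → / ) F'
F → F / becomes F' → / F'
F → F , becomes F' → , F'
Add F' → ε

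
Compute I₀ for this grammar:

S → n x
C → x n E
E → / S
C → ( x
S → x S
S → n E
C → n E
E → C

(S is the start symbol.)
{ [S → . n E], [S → . n x], [S → . x S], [S' → . S] }

First, augment the grammar with S' → S
I₀ = CLOSURE({ [S' → . S] }):
  [S' → . S] has the dot before S: add [S → . n x], [S → . x S], [S → . n E]
No further items can be added.

I₀ = { [S → . n E], [S → . n x], [S → . x S], [S' → . S] }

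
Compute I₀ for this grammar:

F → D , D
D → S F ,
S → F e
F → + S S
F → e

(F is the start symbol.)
{ [D → . S F ,], [F → . + S S], [F → . D , D], [F → . e], [F' → . F], [S → . F e] }

First, augment the grammar with F' → F
I₀ = CLOSURE({ [F' → . F] }):
  [F' → . F] has the dot before F: add [F → . D , D], [F → . + S S], [F → . e]
  [F → . D , D] has the dot before D: add [D → . S F ,]
  [D → . S F ,] has the dot before S: add [S → . F e]
No further items can be added.

I₀ = { [D → . S F ,], [F → . + S S], [F → . D , D], [F → . e], [F' → . F], [S → . F e] }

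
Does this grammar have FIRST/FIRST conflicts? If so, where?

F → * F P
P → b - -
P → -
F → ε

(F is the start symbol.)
A FIRST/FIRST conflict occurs when two productions N → α and N → β for the same non-terminal have FIRST(α) ∩ FIRST(β) ≠ ∅ (with ε ∈ FIRST of a nullable right-hand side, so two nullable alternatives also conflict).

Productions for F:
  F → * F P: FIRST = { '*' }
  F → ε: FIRST = { ε }
Productions for P:
  P → b - -: FIRST = { 'b' }
  P → -: FIRST = { '-' }

All alternatives of each non-terminal have pairwise disjoint FIRST sets.

Answer: No FIRST/FIRST conflicts.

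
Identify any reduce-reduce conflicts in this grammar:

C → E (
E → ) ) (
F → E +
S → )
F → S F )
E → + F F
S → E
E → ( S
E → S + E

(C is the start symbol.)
Yes — I8: [E → S + E .] vs [S → E .]; I16: [E → S + E .] vs [S → E .]

Augment with C' → C and build the canonical LR(0) collection (I0 = CLOSURE({[C' → . C]}), then GOTO on every symbol after a dot until no new states appear). It has 23 states:
  I0: { [C → . E (], [C' → . C], [E → . ( S], [E → . ) ) (], [E → . + F F], [E → . S + E], [S → . )], [S → . E] }  — shift
  I1: { [E → ( . S], [E → . ( S], [E → . ) ) (], [E → . + F F], [E → . S + E], [S → . )], [S → . E] }  — shift
  I2: { [E → ) . ) (], [S → ) .] }  — shift, reduce
  I3: { [E → + . F F], [E → . ( S], [E → . ) ) (], [E → . + F F], [E → . S + E], [F → . E +], [F → . S F )], [S → . )], [S → . E] }  — shift
  I4: { [C' → C .] }  — accept
  I5: { [C → E . (], [S → E .] }  — shift, reduce
  I6: { [E → S . + E] }  — shift
  I7: { [E → . ( S], [E → . ) ) (], [E → . + F F], [E → . S + E], [E → S + . E], [S → . )], [S → . E] }  — shift
  I8: { [E → S + E .], [S → E .] }  — 2 reduces
  I9: { [C → E ( .] }  — reduce
  I10: { [F → E . +], [S → E .] }  — shift, reduce
  I11: { [E → + F . F], [E → . ( S], [E → . ) ) (], [E → . + F F], [E → . S + E], [F → . E +], [F → . S F )], [S → . )], [S → . E] }  — shift
  I12: { [E → . ( S], [E → . ) ) (], [E → . + F F], [E → . S + E], [E → S . + E], [F → . E +], [F → . S F )], [F → S . F )], [S → . )], [S → . E] }  — shift
  I13: { [E → + . F F], [E → . ( S], [E → . ) ) (], [E → . + F F], [E → . S + E], [E → S + . E], [F → . E +], [F → . S F )], [S → . )], [S → . E] }  — shift
  I14: { [F → S F . )] }  — shift
  I15: { [F → S F ) .] }  — reduce
  I16: { [E → S + E .], [F → E . +], [S → E .] }  — shift, 2 reduces
  I17: { [F → E + .] }  — reduce
  I18: { [E → + F F .] }  — reduce
  I19: { [E → ) ) . (] }  — shift
  I20: { [E → ) ) ( .] }  — reduce
  I21: { [S → E .] }  — reduce
  I22: { [E → ( S .], [E → S . + E] }  — shift, reduce

I8 contains complete items [E → S + E .], [S → E .] — reduce-reduce conflict.
I16 contains complete items [E → S + E .], [S → E .] — reduce-reduce conflict.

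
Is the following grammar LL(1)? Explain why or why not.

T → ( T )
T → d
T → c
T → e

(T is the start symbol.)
For T:
  PREDICT(T → '(' T ')') = { '(' }
  PREDICT(T → d) = { 'd' }
  PREDICT(T → c) = { 'c' }
  PREDICT(T → e) = { 'e' }

All predict sets are disjoint. The grammar IS LL(1).

Answer: Yes, the grammar is LL(1).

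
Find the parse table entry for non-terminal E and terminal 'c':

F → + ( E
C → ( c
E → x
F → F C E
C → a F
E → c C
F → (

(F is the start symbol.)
E → c C

To find M[E, 'c'], we find productions for E where 'c' is in the predict set (PREDICT(N → α) = (FIRST(α) \ {ε}) ∪ (FOLLOW(N) if α ⇒* ε)).

E → x: PREDICT = { 'x' }
E → c C: PREDICT = { 'c' }
  'c' is in predict set, so this production goes in M[E, 'c']

M[E, 'c'] = E → c C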